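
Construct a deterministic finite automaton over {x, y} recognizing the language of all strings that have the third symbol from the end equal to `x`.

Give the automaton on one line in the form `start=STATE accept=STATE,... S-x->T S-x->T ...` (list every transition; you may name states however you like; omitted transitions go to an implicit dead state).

Because acceptance depends on a position counted from the end, the machine has to buffer the most recent 3 symbols. Make each state the string of the last up-to-3 symbols read; on input `x` shift the window left and append `x`. Accept when the buffered window has length 3 and begins with `x`.
          x    y  
>  S0     S1   S2 
   S1     S3   S4 
   S2     S5   S6 
   S3     S7   S8 
   S4     S9  S10 
   S5    S11  S12 
   S6    S13  S14 
 * S7     S7   S8 
 * S8     S9  S10 
 * S9    S11  S12 
 * S10   S13  S14 
   S11    S7   S8 
   S12    S9  S10 
   S13   S11  S12 
   S14   S13  S14 
(> = start, * = accepting)

start=S0 accept=S7,S8,S9,S10 S0-x->S1 S0-y->S2 S1-x->S3 S1-y->S4 S2-x->S5 S2-y->S6 S3-x->S7 S3-y->S8 S4-x->S9 S4-y->S10 S5-x->S11 S5-y->S12 S6-x->S13 S6-y->S14 S7-x->S7 S7-y->S8 S8-x->S9 S8-y->S10 S9-x->S11 S9-y->S12 S10-x->S13 S10-y->S14 S11-x->S7 S11-y->S8 S12-x->S9 S12-y->S10 S13-x->S11 S13-y->S12 S14-x->S13 S14-y->S14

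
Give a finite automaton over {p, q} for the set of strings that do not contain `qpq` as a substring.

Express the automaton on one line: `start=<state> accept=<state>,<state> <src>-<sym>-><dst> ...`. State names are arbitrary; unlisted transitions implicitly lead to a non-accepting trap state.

This is the complement of 'contains `qpq`'. Use the same substring-matching states — A through D holding how much of `qpq` has just been matched — but flip the accepting set: everything except the trap D accepts.
A 4-state machine:
       p  q 
>* A   A  B 
 * B   C  B 
 * C   A  D 
   D   D  D 
(> = start, * = accepting)

start=A accept=A,B,C A-p->A A-q->B B-p->C B-q->B C-p->A C-q->D D-p->D D-q->D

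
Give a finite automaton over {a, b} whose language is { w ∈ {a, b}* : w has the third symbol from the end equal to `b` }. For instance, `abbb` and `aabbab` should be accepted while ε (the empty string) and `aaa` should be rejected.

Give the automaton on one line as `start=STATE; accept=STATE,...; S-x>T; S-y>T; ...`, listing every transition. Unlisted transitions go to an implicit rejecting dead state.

start=q0; accept=q11,q12,q13,q14; q0-a>q1; q0-b>q2; q1-a>q3; q1-b>q4; q2-a>q5; q2-b>q6; q3-a>q7; q3-b>q8; q4-a>q9; q4-b>q10; q5-a>q11; q5-b>q12; q6-a>q13; q6-b>q14; q7-a>q7; q7-b>q8; q8-a>q9; q8-b>q10; q9-a>q11; q9-b>q12; q10-a>q13; q10-b>q14; q11-a>q7; q11-b>q8; q12-a>q9; q12-b>q10; q13-a>q11; q13-b>q12; q14-a>q13; q14-b>q14

A DFA must remember the last 3 symbols (since which symbol is third-to-last isn't known until the input ends). Use one state per possible window of the last ≤3 symbols; accept from those whose window starts with `b`.
          a    b  
>  q0     q1   q2 
   q1     q3   q4 
   q2     q5   q6 
   q3     q7   q8 
   q4     q9  q10 
   q5    q11  q12 
   q6    q13  q14 
   q7     q7   q8 
   q8     q9  q10 
   q9    q11  q12 
   q10   q13  q14 
 * q11    q7   q8 
 * q12    q9  q10 
 * q13   q11  q12 
 * q14   q13  q14 
(> = start, * = accepting)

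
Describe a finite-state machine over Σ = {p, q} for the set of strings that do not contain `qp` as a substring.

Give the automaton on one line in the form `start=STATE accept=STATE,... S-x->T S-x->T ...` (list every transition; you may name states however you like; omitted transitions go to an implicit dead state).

start=s0 accept=s0,s1 s0-p->s0 s0-q->s1 s1-p->s2 s1-q->s1 s2-p->s2 s2-q->s2

This is the complement of 'contains `qp`'. Use the same substring-matching states — s0 through s2 holding how much of `qp` has just been matched — but flip the accepting set: everything except the trap s2 accepts.
A 3-state machine:
        p   q  
>* s0   s0  s1 
 * s1   s2  s1 
   s2   s2  s2 
(> = start, * = accepting)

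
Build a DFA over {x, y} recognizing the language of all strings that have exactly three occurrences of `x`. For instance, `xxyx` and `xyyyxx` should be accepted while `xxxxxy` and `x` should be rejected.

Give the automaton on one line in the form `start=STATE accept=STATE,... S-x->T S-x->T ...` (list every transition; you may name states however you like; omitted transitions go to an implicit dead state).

start=A accept=D A-x->B A-y->A B-x->C B-y->B C-x->D C-y->C D-x->E D-y->D E-x->E E-y->E

Only the number of `x`s matters, and only up to 4. Make a chain A → B → C → D → E advanced by each `x` (with E absorbing); every other symbol self-loops. The accepting set is {D}.
       x  y 
>  A   B  A 
   B   C  B 
   C   D  C 
 * D   E  D 
   E   E  E 
(> = start, * = accepting)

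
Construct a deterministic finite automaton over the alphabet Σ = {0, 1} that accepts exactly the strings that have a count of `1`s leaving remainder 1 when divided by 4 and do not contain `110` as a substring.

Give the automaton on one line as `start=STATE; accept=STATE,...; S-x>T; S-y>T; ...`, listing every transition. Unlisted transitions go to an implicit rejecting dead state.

start=q0; accept=q1,q2,q10; q0-0>q0; q0-1>q1; q1-0>q2; q1-1>q3; q2-0>q2; q2-1>q4; q3-0>q5; q3-1>q6; q4-0>q7; q4-1>q6; q5-0>q5; q5-1>q5; q6-0>q5; q6-1>q8; q7-0>q7; q7-1>q9; q8-0>q5; q8-1>q10; q9-0>q11; q9-1>q8; q10-0>q5; q10-1>q3; q11-0>q11; q11-1>q12; q12-0>q0; q12-1>q10

Build one automaton per condition and run them in lockstep. The first has 4 states tracking the count of `1`s modulo 4; the second has 4 states tracking partial matches of the forbidden pattern `110`. A product state is a pair (one from each), accepting exactly when both do. Minimizing collapses redundant product states.
A 13-state machine:
          0    1  
>  q0     q0   q1 
 * q1     q2   q3 
 * q2     q2   q4 
   q3     q5   q6 
   q4     q7   q6 
   q5     q5   q5 
   q6     q5   q8 
   q7     q7   q9 
   q8     q5  q10 
   q9    q11   q8 
 * q10    q5   q3 
   q11   q11  q12 
   q12    q0  q10 
(> = start, * = accepting)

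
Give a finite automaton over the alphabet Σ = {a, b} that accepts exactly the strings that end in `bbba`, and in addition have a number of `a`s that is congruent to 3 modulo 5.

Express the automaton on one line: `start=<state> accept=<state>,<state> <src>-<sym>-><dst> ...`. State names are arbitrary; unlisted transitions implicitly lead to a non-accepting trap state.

start=q0 accept=q8 q0-a->q1 q0-b->q0 q1-a->q2 q1-b->q1 q2-a->q3 q2-b->q4 q3-a->q5 q3-b->q3 q4-a->q3 q4-b->q6 q5-a->q0 q5-b->q5 q6-a->q3 q6-b->q7 q7-a->q8 q7-b->q7 q8-a->q5 q8-b->q3

Run two small machines in parallel and take their product. One (5 states) tracks how much of the suffix `bbba` has currently been matched; the other (5 states) tracks the count of `a`s modulo 5. Each combined state is a pair, one component from each; accept when both components accept. Minimizing collapses redundant product states.
A 9-state machine:
        a   b  
>  q0   q1  q0 
   q1   q2  q1 
   q2   q3  q4 
   q3   q5  q3 
   q4   q3  q6 
   q5   q0  q5 
   q6   q3  q7 
   q7   q8  q7 
 * q8   q5  q3 
(> = start, * = accepting)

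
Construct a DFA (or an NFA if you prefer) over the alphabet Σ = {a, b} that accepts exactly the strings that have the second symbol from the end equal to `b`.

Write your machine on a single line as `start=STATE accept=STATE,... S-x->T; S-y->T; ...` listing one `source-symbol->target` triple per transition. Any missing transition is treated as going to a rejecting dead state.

Because acceptance depends on a position counted from the end, the machine has to buffer the most recent 2 symbols. Make each state the string of the last up-to-2 symbols read; on input `x` shift the window left and append `x`. Accept when the buffered window has length 2 and begins with `b`.
7 states suffice.
        a   b  
>  S0   S1  S2 
   S1   S3  S4 
   S2   S5  S6 
   S3   S3  S4 
   S4   S5  S6 
 * S5   S3  S4 
 * S6   S5  S6 
(> = start, * = accepting)

start=S0; accept=S5,S6; S0-a->S1; S0-b->S2; S1-a->S3; S1-b->S4; S2-a->S5; S2-b->S6; S3-a->S3; S3-b->S4; S4-a->S5; S4-b->S6; S5-a->S3; S5-b->S4; S6-a->S5; S6-b->S6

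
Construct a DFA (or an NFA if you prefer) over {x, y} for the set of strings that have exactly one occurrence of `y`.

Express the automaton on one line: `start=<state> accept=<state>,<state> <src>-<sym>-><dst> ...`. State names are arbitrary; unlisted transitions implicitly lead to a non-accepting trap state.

Count `y`s, saturating at 2: state q0 means no `y` yet, q1 means one `y` seen, q2 means more than one. Each `y` increments (capped at q2); other symbols loop. Accept from {q1}.
A 3-state machine:
        x   y  
>  q0   q0  q1 
 * q1   q1  q2 
   q2   q2  q2 
(> = start, * = accepting)

start=q0 accept=q1 q0-x->q0 q0-y->q1 q1-x->q1 q1-y->q2 q2-x->q2 q2-y->q2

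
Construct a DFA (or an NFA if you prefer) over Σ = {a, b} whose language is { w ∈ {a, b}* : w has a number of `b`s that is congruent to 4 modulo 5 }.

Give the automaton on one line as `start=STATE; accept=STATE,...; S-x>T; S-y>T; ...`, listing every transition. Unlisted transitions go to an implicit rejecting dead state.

start=q0; accept=q4; q0-a>q0; q0-b>q1; q1-a>q1; q1-b>q2; q2-a>q2; q2-b>q3; q3-a>q3; q3-b>q4; q4-a>q4; q4-b>q0

The only thing that matters is how many `b`s have appeared, reduced mod 5. Use one state per residue: q0 for 0, …, q4 for 4. Reading `b` moves to the next residue; anything else stays put. q4 is accepting.
        a   b  
>  q0   q0  q1 
   q1   q1  q2 
   q2   q2  q3 
   q3   q3  q4 
 * q4   q4  q0 
(> = start, * = accepting)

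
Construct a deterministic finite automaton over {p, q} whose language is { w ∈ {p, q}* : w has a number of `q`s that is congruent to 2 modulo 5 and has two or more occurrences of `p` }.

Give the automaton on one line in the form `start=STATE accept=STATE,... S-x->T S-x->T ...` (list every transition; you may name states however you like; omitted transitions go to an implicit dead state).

Run two small machines in parallel and take their product. One (5 states) tracks the count of `q`s modulo 5; the other (4 states) tracks the count of `p`s, saturating at 3. Each combined state is a pair, one component from each; accept when both components accept.
A 20-state machine:
       p  q 
>  A   B  C 
   B   D  E 
   C   E  F 
   D   G  H 
   E   H  I 
   F   I  J 
   G   G  K 
   H   K  L 
   I   L  M 
   J   M  N 
   K   K  O 
 * L   O  P 
   M   P  Q 
   N   Q  A 
 * O   O  R 
   P   R  S 
   Q   S  B 
   R   R  T 
   S   T  D 
   T   T  G 
(> = start, * = accepting)

start=A accept=L,O A-p->B A-q->C B-p->D B-q->E C-p->E C-q->F D-p->G D-q->H E-p->H E-q->I F-p->I F-q->J G-p->G G-q->K H-p->K H-q->L I-p->L I-q->M J-p->M J-q->N K-p->K K-q->O L-p->O L-q->P M-p->P M-q->Q N-p->Q N-q->A O-p->O O-q->R P-p->R P-q->S Q-p->S Q-q->B R-p->R R-q->T S-p->T S-q->D T-p->T T-q->G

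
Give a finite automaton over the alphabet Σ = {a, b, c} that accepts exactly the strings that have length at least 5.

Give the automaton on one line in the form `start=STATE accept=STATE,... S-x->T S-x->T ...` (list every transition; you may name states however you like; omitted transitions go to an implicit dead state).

start=q0 accept=q5,q6 q0-a->q1 q0-b->q1 q0-c->q1 q1-a->q2 q1-b->q2 q1-c->q2 q2-a->q3 q2-b->q3 q2-c->q3 q3-a->q4 q3-b->q4 q3-c->q4 q4-a->q5 q4-b->q5 q4-c->q5 q5-a->q6 q5-b->q6 q5-c->q6 q6-a->q6 q6-b->q6 q6-c->q6

We only need to distinguish lengths 0, 1, …, 5, and '>5'. Chain q0 → q1 → q2 → q3 → q4 → q5 → q6 on every symbol, with q6 looping. Accepting states: {q5, q6}.
        a   b   c  
>  q0   q1  q1  q1 
   q1   q2  q2  q2 
   q2   q3  q3  q3 
   q3   q4  q4  q4 
   q4   q5  q5  q5 
 * q5   q6  q6  q6 
 * q6   q6  q6  q6 
(> = start, * = accepting)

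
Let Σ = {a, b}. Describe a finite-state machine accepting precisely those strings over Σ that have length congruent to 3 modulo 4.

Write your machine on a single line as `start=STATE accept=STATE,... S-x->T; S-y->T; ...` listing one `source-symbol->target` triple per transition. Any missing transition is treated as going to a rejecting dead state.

start=q0; accept=q3; q0-a->q1; q0-b->q1; q1-a->q2; q1-b->q2; q2-a->q3; q2-b->q3; q3-a->q0; q3-b->q0

Only the length mod 4 matters, so use a 4-cycle: from any state, every input symbol moves to the next state, wrapping q3 back to q0. Mark q3 accepting.
        a   b  
>  q0   q1  q1 
   q1   q2  q2 
   q2   q3  q3 
 * q3   q0  q0 
(> = start, * = accepting)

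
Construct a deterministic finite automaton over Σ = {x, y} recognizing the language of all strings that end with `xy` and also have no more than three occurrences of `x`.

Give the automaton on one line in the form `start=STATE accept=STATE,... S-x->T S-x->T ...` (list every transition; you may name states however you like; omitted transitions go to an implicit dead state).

Run two small machines in parallel and take their product. One (3 states) tracks how much of the suffix `xy` has currently been matched; the other (5 states) tracks the count of `x`s, saturating at 4. Each combined state is a pair, one component from each; accept when both components accept. Minimizing collapses redundant product states.
With 10 states:
        x   y  
>  S0   S1  S0 
   S1   S2  S3 
   S2   S4  S5 
 * S3   S2  S6 
   S4   S7  S8 
 * S5   S4  S9 
   S6   S2  S6 
   S7   S7  S7 
 * S8   S7  S7 
   S9   S4  S9 
(> = start, * = accepting)

start=S0 accept=S3,S5,S8 S0-x->S1 S0-y->S0 S1-x->S2 S1-y->S3 S2-x->S4 S2-y->S5 S3-x->S2 S3-y->S6 S4-x->S7 S4-y->S8 S5-x->S4 S5-y->S9 S6-x->S2 S6-y->S6 S7-x->S7 S7-y->S7 S8-x->S7 S8-y->S7 S9-x->S4 S9-y->S9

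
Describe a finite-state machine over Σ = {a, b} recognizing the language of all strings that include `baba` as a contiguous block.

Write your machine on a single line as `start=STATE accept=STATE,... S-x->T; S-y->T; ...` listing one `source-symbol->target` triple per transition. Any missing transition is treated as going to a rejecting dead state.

States q0..q3 record the length of the longest prefix of `baba` that matches the current input suffix. Reaching q4 means `baba` has been seen, and we stay there forever. Accept from q4.
5 states suffice.
        a   b  
>  q0   q0  q1 
   q1   q2  q1 
   q2   q0  q3 
   q3   q4  q1 
 * q4   q4  q4 
(> = start, * = accepting)

start=q0; accept=q4; q0-a->q0; q0-b->q1; q1-a->q2; q1-b->q1; q2-a->q0; q2-b->q3; q3-a->q4; q3-b->q1; q4-a->q4; q4-b->q4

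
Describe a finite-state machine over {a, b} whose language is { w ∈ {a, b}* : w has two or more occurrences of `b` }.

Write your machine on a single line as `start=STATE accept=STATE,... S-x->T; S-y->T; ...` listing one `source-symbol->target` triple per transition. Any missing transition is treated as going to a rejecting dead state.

Count `b`s, saturating at 3: states s0 through s2 mean 0 through 2 `b`s seen; s3 means more than 2. Each `b` increments (capped at s3); other symbols loop. Accept from {s2, s3}.
4 states suffice.
        a   b  
>  s0   s0  s1 
   s1   s1  s2 
 * s2   s2  s3 
 * s3   s3  s3 
(> = start, * = accepting)

start=s0; accept=s2,s3; s0-a->s0; s0-b->s1; s1-a->s1; s1-b->s2; s2-a->s2; s2-b->s3; s3-a->s3; s3-b->s3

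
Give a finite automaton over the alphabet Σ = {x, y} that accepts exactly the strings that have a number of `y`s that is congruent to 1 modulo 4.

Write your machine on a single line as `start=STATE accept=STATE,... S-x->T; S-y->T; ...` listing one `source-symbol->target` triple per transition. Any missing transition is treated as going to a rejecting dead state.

start=q0; accept=q1; q0-x->q0; q0-y->q1; q1-x->q1; q1-y->q2; q2-x->q2; q2-y->q3; q3-x->q3; q3-y->q0

The only thing that matters is how many `y`s have appeared, reduced mod 4. Use one state per residue: q0 for 0, …, q3 for 3. Reading `y` moves to the next residue; anything else stays put. q1 is accepting.
With 4 states:
        x   y  
>  q0   q0  q1 
 * q1   q1  q2 
   q2   q2  q3 
   q3   q3  q0 
(> = start, * = accepting)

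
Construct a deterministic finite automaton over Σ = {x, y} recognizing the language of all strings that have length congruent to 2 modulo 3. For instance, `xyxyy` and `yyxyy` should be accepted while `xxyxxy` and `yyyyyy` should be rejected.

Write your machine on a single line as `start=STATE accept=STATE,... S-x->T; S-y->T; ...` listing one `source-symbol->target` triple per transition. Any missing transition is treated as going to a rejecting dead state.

Only the length mod 3 matters, so use a 3-cycle: from any state, every input symbol moves to the next state, wrapping q2 back to q0. Mark q2 accepting.
        x   y  
>  q0   q1  q1 
   q1   q2  q2 
 * q2   q0  q0 
(> = start, * = accepting)

start=q0; accept=q2; q0-x->q1; q0-y->q1; q1-x->q2; q1-y->q2; q2-x->q0; q2-y->q0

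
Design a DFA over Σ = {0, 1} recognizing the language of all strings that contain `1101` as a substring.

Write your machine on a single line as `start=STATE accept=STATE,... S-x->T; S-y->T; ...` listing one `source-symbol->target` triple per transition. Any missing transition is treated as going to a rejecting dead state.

start=q0; accept=q4; q0-0->q0; q0-1->q1; q1-0->q0; q1-1->q2; q2-0->q3; q2-1->q2; q3-0->q0; q3-1->q4; q4-0->q4; q4-1->q4

States q0..q3 record the length of the longest prefix of `1101` that matches the current input suffix. Reaching q4 means `1101` has been seen, and we stay there forever. Accept from q4.
5 states suffice.
        0   1  
>  q0   q0  q1 
   q1   q0  q2 
   q2   q3  q2 
   q3   q0  q4 
 * q4   q4  q4 
(> = start, * = accepting)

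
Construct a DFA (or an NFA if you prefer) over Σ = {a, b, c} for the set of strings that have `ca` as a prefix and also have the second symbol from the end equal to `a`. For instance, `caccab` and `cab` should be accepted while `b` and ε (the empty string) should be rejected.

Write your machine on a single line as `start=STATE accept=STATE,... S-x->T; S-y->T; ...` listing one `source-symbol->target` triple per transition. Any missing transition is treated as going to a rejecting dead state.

start=s0; accept=s4,s5; s0-a->s1; s0-b->s1; s0-c->s2; s1-a->s1; s1-b->s1; s1-c->s1; s2-a->s3; s2-b->s1; s2-c->s1; s3-a->s4; s3-b->s5; s3-c->s5; s4-a->s4; s4-b->s5; s4-c->s5; s5-a->s3; s5-b->s6; s5-c->s6; s6-a->s3; s6-b->s6; s6-c->s6

Run two small machines in parallel and take their product. One (4 states) tracks whether the input so far still matches the prefix `ca`; the other (13 states) tracks the last 2 symbols read. Each combined state is a pair, one component from each; accept when both components accept. After merging equivalent states the machine shrinks.
7 states suffice.
        a   b   c  
>  s0   s1  s1  s2 
   s1   s1  s1  s1 
   s2   s3  s1  s1 
   s3   s4  s5  s5 
 * s4   s4  s5  s5 
 * s5   s3  s6  s6 
   s6   s3  s6  s6 
(> = start, * = accepting)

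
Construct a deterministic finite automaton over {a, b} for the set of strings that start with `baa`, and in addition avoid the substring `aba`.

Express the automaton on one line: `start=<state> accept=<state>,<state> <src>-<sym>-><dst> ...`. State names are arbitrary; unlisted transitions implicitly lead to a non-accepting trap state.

start=s0 accept=s4,s5,s6 s0-a->s1 s0-b->s2 s1-a->s1 s1-b->s1 s2-a->s3 s2-b->s1 s3-a->s4 s3-b->s1 s4-a->s4 s4-b->s5 s5-a->s1 s5-b->s6 s6-a->s4 s6-b->s6

Run two small machines in parallel and take their product. One (5 states) tracks whether the input so far still matches the prefix `baa`; the other (4 states) tracks partial matches of the forbidden pattern `aba`. Each combined state is a pair, one component from each; accept when both components accept. Minimizing collapses redundant product states.
7 states suffice.
        a   b  
>  s0   s1  s2 
   s1   s1  s1 
   s2   s3  s1 
   s3   s4  s1 
 * s4   s4  s5 
 * s5   s1  s6 
 * s6   s4  s6 
(> = start, * = accepting)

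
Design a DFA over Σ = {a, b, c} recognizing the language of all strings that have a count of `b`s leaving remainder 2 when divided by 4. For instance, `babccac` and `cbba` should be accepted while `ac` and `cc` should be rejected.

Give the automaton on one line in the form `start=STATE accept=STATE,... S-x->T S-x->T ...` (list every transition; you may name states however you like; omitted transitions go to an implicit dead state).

The only thing that matters is how many `b`s have appeared, reduced mod 4. Use one state per residue: S0 for 0, …, S3 for 3. Reading `b` moves to the next residue; anything else stays put. S2 is accepting.
        a   b   c  
>  S0   S0  S1  S0 
   S1   S1  S2  S1 
 * S2   S2  S3  S2 
   S3   S3  S0  S3 
(> = start, * = accepting)

start=S0 accept=S2 S0-a->S0 S0-b->S1 S0-c->S0 S1-a->S1 S1-b->S2 S1-c->S1 S2-a->S2 S2-b->S3 S2-c->S2 S3-a->S3 S3-b->S0 S3-c->S3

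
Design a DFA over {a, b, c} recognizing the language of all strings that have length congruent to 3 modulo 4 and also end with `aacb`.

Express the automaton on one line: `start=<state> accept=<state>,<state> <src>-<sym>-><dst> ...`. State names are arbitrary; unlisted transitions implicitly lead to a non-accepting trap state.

start=q0 accept=q19 q0-a->q1 q0-b->q2 q0-c->q2 q1-a->q3 q1-b->q4 q1-c->q4 q2-a->q5 q2-b->q4 q2-c->q4 q3-a->q6 q3-b->q7 q3-c->q8 q4-a->q9 q4-b->q7 q4-c->q7 q5-a->q6 q5-b->q7 q5-c->q7 q6-a->q10 q6-b->q0 q6-c->q11 q7-a->q12 q7-b->q0 q7-c->q0 q8-a->q12 q8-b->q13 q8-c->q0 q9-a->q10 q9-b->q0 q9-c->q0 q10-a->q14 q10-b->q2 q10-c->q15 q11-a->q1 q11-b->q16 q11-c->q2 q12-a->q14 q12-b->q2 q12-c->q2 q13-a->q1 q13-b->q2 q13-c->q2 q14-a->q3 q14-b->q4 q14-c->q17 q15-a->q5 q15-b->q18 q15-c->q4 q16-a->q5 q16-b->q4 q16-c->q4 q17-a->q9 q17-b->q19 q17-c->q7 q18-a->q9 q18-b->q7 q18-c->q7 q19-a->q12 q19-b->q0 q19-c->q0

Build one automaton per condition and run them in lockstep. The first has 4 states tracking the input length modulo 4; the second has 5 states tracking how much of the suffix `aacb` has currently been matched. A product state is a pair (one from each), accepting exactly when both do.
A 20-state machine:
          a    b    c  
>  q0     q1   q2   q2 
   q1     q3   q4   q4 
   q2     q5   q4   q4 
   q3     q6   q7   q8 
   q4     q9   q7   q7 
   q5     q6   q7   q7 
   q6    q10   q0  q11 
   q7    q12   q0   q0 
   q8    q12  q13   q0 
   q9    q10   q0   q0 
   q10   q14   q2  q15 
   q11    q1  q16   q2 
   q12   q14   q2   q2 
   q13    q1   q2   q2 
   q14    q3   q4  q17 
   q15    q5  q18   q4 
   q16    q5   q4   q4 
   q17    q9  q19   q7 
   q18    q9   q7   q7 
 * q19   q12   q0   q0 
(> = start, * = accepting)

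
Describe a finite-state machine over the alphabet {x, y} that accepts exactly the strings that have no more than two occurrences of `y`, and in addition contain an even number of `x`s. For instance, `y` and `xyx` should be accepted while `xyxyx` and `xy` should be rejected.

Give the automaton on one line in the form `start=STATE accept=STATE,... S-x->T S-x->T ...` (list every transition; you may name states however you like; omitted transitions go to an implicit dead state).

Run two small machines in parallel and take their product. The first has 4 states tracking the count of `y`s, saturating at 3; the second has 2 states tracking the count of `x`s modulo 2. A product state is a pair (one from each), accepting exactly when both do. Minimizing collapses redundant product states.
With 7 states:
        x   y  
>* q0   q1  q2 
   q1   q0  q3 
 * q2   q3  q4 
   q3   q2  q5 
 * q4   q5  q6 
   q5   q4  q6 
   q6   q6  q6 
(> = start, * = accepting)

start=q0 accept=q0,q2,q4 q0-x->q1 q0-y->q2 q1-x->q0 q1-y->q3 q2-x->q3 q2-y->q4 q3-x->q2 q3-y->q5 q4-x->q5 q4-y->q6 q5-x->q4 q5-y->q6 q6-x->q6 q6-y->q6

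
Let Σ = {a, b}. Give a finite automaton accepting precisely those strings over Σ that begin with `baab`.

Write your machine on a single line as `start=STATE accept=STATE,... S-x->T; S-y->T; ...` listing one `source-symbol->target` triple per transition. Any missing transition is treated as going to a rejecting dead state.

start=q0; accept=q4; q0-a->q5; q0-b->q1; q1-a->q2; q1-b->q5; q2-a->q3; q2-b->q5; q3-a->q5; q3-b->q4; q4-a->q4; q4-b->q4; q5-a->q5; q5-b->q5

Walk along `baab` while the input agrees: from q0 take `b` to q1, and so on. Any deviation drops to the rejecting sink q5. Once q4 is reached the prefix is confirmed and every continuation is accepted.
6 states suffice.
        a   b  
>  q0   q5  q1 
   q1   q2  q5 
   q2   q3  q5 
   q3   q5  q4 
 * q4   q4  q4 
   q5   q5  q5 
(> = start, * = accepting)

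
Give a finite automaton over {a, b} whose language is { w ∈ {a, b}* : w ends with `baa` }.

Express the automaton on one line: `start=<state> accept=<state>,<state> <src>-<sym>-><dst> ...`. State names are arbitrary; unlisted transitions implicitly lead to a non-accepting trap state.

Let each state record the length of the longest suffix of the input read so far that is also a prefix of `baa`. q1 means the last symbol is `b`; q2 means the last 2 symbols are `ba`; q3 means the last 3 symbols are `baa`. Accept only at q3, where the string currently ends in `baa`.
A 4-state machine:
        a   b  
>  q0   q0  q1 
   q1   q2  q1 
   q2   q3  q1 
 * q3   q0  q1 
(> = start, * = accepting)

start=q0 accept=q3 q0-a->q0 q0-b->q1 q1-a->q2 q1-b->q1 q2-a->q3 q2-b->q1 q3-a->q0 q3-b->q1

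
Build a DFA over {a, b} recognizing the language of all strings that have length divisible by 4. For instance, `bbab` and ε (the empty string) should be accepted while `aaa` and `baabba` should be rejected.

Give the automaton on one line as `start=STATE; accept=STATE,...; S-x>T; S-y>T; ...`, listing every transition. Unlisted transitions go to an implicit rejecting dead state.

Count input length modulo 4: every symbol advances one step around the cycle q0 → q1 → q2 → q3 → q0. Accept at q0.
A 4-state machine:
        a   b  
>* q0   q1  q1 
   q1   q2  q2 
   q2   q3  q3 
   q3   q0  q0 
(> = start, * = accepting)

start=q0; accept=q0; q0-a>q1; q0-b>q1; q1-a>q2; q1-b>q2; q2-a>q3; q2-b>q3; q3-a>q0; q3-b>q0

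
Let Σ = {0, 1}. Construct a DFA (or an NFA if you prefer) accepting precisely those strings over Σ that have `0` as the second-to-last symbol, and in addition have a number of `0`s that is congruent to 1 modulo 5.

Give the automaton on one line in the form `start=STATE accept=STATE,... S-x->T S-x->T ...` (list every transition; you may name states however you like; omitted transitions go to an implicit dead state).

Build one automaton per condition and run them in lockstep. The first has 7 states tracking the last 2 symbols read; the second has 5 states tracking the count of `0`s modulo 5. A product state is a pair (one from each), accepting exactly when both do. After merging equivalent states the machine shrinks.
With 9 states:
        0   1  
>  q0   q1  q0 
   q1   q2  q3 
   q2   q4  q2 
 * q3   q2  q5 
   q4   q6  q4 
   q5   q2  q5 
   q6   q7  q6 
   q7   q8  q0 
 * q8   q2  q3 
(> = start, * = accepting)

start=q0 accept=q3,q8 q0-0->q1 q0-1->q0 q1-0->q2 q1-1->q3 q2-0->q4 q2-1->q2 q3-0->q2 q3-1->q5 q4-0->q6 q4-1->q4 q5-0->q2 q5-1->q5 q6-0->q7 q6-1->q6 q7-0->q8 q7-1->q0 q8-0->q2 q8-1->q3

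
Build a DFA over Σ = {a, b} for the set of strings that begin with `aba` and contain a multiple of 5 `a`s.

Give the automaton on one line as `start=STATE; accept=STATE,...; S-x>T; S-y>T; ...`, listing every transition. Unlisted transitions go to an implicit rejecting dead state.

start=q0; accept=q7; q0-a>q1; q0-b>q2; q1-a>q2; q1-b>q3; q2-a>q2; q2-b>q2; q3-a>q4; q3-b>q2; q4-a>q5; q4-b>q4; q5-a>q6; q5-b>q5; q6-a>q7; q6-b>q6; q7-a>q8; q7-b>q7; q8-a>q4; q8-b>q8

Handle the two conditions separately and then intersect. One (5 states) tracks whether the input so far still matches the prefix `aba`; the other (5 states) tracks the count of `a`s modulo 5. Each combined state is a pair, one component from each; accept when both components accept. After merging equivalent states the machine shrinks.
        a   b  
>  q0   q1  q2 
   q1   q2  q3 
   q2   q2  q2 
   q3   q4  q2 
   q4   q5  q4 
   q5   q6  q5 
   q6   q7  q6 
 * q7   q8  q7 
   q8   q4  q8 
(> = start, * = accepting)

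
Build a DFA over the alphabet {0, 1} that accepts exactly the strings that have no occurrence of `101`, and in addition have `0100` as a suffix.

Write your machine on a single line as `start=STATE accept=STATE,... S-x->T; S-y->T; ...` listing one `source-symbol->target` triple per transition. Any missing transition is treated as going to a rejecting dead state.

start=q0; accept=q7; q0-0->q1; q0-1->q2; q1-0->q1; q1-1->q3; q2-0->q4; q2-1->q2; q3-0->q5; q3-1->q2; q4-0->q1; q4-1->q6; q5-0->q7; q5-1->q6; q6-0->q6; q6-1->q6; q7-0->q1; q7-1->q3

Handle the two conditions separately and then intersect. One (4 states) tracks partial matches of the forbidden pattern `101`; the other (5 states) tracks how much of the suffix `0100` has currently been matched. Each combined state is a pair, one component from each; accept when both components accept. Equivalent product states are then merged.
An 8-state machine:
        0   1  
>  q0   q1  q2 
   q1   q1  q3 
   q2   q4  q2 
   q3   q5  q2 
   q4   q1  q6 
   q5   q7  q6 
   q6   q6  q6 
 * q7   q1  q3 
(> = start, * = accepting)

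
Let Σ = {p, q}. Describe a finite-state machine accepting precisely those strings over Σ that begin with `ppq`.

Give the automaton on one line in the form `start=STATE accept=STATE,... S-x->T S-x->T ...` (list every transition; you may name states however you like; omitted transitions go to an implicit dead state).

Check the first 3 symbols one by one: S0 through S2 record how many have matched `ppq` so far; any wrong symbol goes to the dead state S4. After all 3 match we enter the accepting sink S3.
        p   q  
>  S0   S1  S4 
   S1   S2  S4 
   S2   S4  S3 
 * S3   S3  S3 
   S4   S4  S4 
(> = start, * = accepting)

start=S0 accept=S3 S0-p->S1 S0-q->S4 S1-p->S2 S1-q->S4 S2-p->S4 S2-q->S3 S3-p->S3 S3-q->S3 S4-p->S4 S4-q->S4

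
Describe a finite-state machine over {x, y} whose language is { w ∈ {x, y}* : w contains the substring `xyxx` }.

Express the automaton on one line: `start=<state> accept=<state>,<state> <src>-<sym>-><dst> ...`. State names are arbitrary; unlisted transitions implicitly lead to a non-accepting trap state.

start=s0 accept=s4 s0-x->s1 s0-y->s0 s1-x->s1 s1-y->s2 s2-x->s3 s2-y->s0 s3-x->s4 s3-y->s2 s4-x->s4 s4-y->s4

States s0..s3 record the length of the longest prefix of `xyxx` that matches the current input suffix. Reaching s4 means `xyxx` has been seen, and we stay there forever. Accept from s4.
5 states suffice.
        x   y  
>  s0   s1  s0 
   s1   s1  s2 
   s2   s3  s0 
   s3   s4  s2 
 * s4   s4  s4 
(> = start, * = accepting)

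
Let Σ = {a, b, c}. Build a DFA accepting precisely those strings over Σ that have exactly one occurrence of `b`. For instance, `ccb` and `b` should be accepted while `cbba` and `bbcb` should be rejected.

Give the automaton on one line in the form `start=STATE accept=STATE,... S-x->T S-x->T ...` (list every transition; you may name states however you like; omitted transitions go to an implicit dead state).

start=q0 accept=q1 q0-a->q0 q0-b->q1 q0-c->q0 q1-a->q1 q1-b->q2 q1-c->q1 q2-a->q2 q2-b->q2 q2-c->q2

Count `b`s, saturating at 2: state q0 means no `b` yet, q1 means one `b` seen, q2 means more than one. Each `b` increments (capped at q2); other symbols loop. Accept from {q1}.
        a   b   c  
>  q0   q0  q1  q0 
 * q1   q1  q2  q1 
   q2   q2  q2  q2 
(> = start, * = accepting)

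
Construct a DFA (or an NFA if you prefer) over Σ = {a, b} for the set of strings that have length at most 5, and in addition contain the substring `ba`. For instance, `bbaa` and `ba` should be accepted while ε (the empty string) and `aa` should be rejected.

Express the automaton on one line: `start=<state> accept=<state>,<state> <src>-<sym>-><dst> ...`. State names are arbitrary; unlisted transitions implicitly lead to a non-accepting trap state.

Run two small machines in parallel and take their product. One (7 states) tracks the input length, saturating at 6; the other (3 states) tracks whether and how much of `ba` has been seen. Each combined state is a pair, one component from each; accept when both components accept.
          a    b  
>  q0     q1   q2 
   q1     q3   q4 
   q2     q5   q4 
   q3     q6   q7 
   q4     q8   q7 
 * q5     q8   q8 
   q6     q9  q10 
   q7    q11  q10 
 * q8    q11  q11 
   q9    q12  q13 
   q10   q14  q13 
 * q11   q14  q14 
   q12   q15  q16 
   q13   q17  q16 
 * q14   q17  q17 
   q15   q15  q16 
   q16   q17  q16 
   q17   q17  q17 
(> = start, * = accepting)

start=q0 accept=q5,q8,q11,q14 q0-a->q1 q0-b->q2 q1-a->q3 q1-b->q4 q2-a->q5 q2-b->q4 q3-a->q6 q3-b->q7 q4-a->q8 q4-b->q7 q5-a->q8 q5-b->q8 q6-a->q9 q6-b->q10 q7-a->q11 q7-b->q10 q8-a->q11 q8-b->q11 q9-a->q12 q9-b->q13 q10-a->q14 q10-b->q13 q11-a->q14 q11-b->q14 q12-a->q15 q12-b->q16 q13-a->q17 q13-b->q16 q14-a->q17 q14-b->q17 q15-a->q15 q15-b->q16 q16-a->q17 q16-b->q16 q17-a->q17 q17-b->q17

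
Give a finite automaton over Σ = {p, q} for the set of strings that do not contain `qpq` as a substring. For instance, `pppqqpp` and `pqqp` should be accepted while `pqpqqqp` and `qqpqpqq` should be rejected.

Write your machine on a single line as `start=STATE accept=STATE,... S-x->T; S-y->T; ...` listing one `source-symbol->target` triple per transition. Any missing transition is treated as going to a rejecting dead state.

start=s0; accept=s0,s1,s2; s0-p->s0; s0-q->s1; s1-p->s2; s1-q->s1; s2-p->s0; s2-q->s3; s3-p->s3; s3-q->s3

This is the complement of 'contains `qpq`'. Use the same substring-matching states — s0 through s3 holding how much of `qpq` has just been matched — but flip the accepting set: everything except the trap s3 accepts.
4 states suffice.
        p   q  
>* s0   s0  s1 
 * s1   s2  s1 
 * s2   s0  s3 
   s3   s3  s3 
(> = start, * = accepting)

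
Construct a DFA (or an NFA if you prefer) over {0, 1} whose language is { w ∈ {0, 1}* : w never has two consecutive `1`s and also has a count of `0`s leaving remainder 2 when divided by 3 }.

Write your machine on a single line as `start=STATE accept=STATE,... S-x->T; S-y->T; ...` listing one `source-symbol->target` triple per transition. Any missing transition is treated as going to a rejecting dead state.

Handle the two conditions separately and then intersect. One (3 states) tracks partial matches of the forbidden pattern `11`; the other (3 states) tracks the count of `0`s modulo 3. Each combined state is a pair, one component from each; accept when both components accept. Minimizing collapses redundant product states.
7 states suffice.
        0   1  
>  q0   q1  q2 
   q1   q3  q4 
   q2   q1  q5 
 * q3   q0  q6 
   q4   q3  q5 
   q5   q5  q5 
 * q6   q0  q5 
(> = start, * = accepting)

start=q0; accept=q3,q6; q0-0->q1; q0-1->q2; q1-0->q3; q1-1->q4; q2-0->q1; q2-1->q5; q3-0->q0; q3-1->q6; q4-0->q3; q4-1->q5; q5-0->q5; q5-1->q5; q6-0->q0; q6-1->q5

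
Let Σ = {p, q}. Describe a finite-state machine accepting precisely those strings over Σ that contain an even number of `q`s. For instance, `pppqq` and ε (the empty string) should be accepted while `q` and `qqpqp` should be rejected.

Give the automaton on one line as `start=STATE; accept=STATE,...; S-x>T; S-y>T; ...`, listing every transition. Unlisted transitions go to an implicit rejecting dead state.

Keep the running count of `q`s modulo 2: each `q` advances along the cycle A → B → A while other symbols loop. Accept at A.
A 2-state machine:
       p  q 
>* A   A  B 
   B   B  A 
(> = start, * = accepting)

start=A; accept=A; A-p>A; A-q>B; B-p>B; B-q>A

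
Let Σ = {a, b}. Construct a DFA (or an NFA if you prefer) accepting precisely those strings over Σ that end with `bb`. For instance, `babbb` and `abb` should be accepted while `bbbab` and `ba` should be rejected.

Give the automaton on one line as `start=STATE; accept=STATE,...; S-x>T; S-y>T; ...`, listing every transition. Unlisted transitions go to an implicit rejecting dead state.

start=S0; accept=S2; S0-a>S0; S0-b>S1; S1-a>S0; S1-b>S2; S2-a>S0; S2-b>S2

Let each state record the length of the longest suffix of the input read so far that is also a prefix of `bb`. S1 means the last symbol is `b`; S2 means the last 2 symbols are `bb`. Accept only at S2, where the string currently ends in `bb`.
With 3 states:
        a   b  
>  S0   S0  S1 
   S1   S0  S2 
 * S2   S0  S2 
(> = start, * = accepting)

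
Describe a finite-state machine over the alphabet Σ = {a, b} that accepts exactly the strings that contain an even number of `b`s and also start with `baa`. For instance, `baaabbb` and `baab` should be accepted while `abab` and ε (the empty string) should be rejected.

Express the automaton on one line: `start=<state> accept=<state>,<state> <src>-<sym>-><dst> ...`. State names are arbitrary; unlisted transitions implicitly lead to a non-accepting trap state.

start=S0 accept=S5 S0-a->S1 S0-b->S2 S1-a->S1 S1-b->S1 S2-a->S3 S2-b->S1 S3-a->S4 S3-b->S1 S4-a->S4 S4-b->S5 S5-a->S5 S5-b->S4

Run two small machines in parallel and take their product. The first has 2 states tracking the count of `b`s modulo 2; the second has 5 states tracking whether the input so far still matches the prefix `baa`. A product state is a pair (one from each), accepting exactly when both do. Minimizing collapses redundant product states.
        a   b  
>  S0   S1  S2 
   S1   S1  S1 
   S2   S3  S1 
   S3   S4  S1 
   S4   S4  S5 
 * S5   S5  S4 
(> = start, * = accepting)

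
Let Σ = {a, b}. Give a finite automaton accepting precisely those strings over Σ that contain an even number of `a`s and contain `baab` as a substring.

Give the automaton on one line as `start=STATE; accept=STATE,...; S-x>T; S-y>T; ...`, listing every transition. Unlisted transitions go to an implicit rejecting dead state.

Handle the two conditions separately and then intersect. The first has 2 states tracking the count of `a`s modulo 2; the second has 5 states tracking whether and how much of `baab` has been seen. A product state is a pair (one from each), accepting exactly when both do.
With 10 states:
        a   b  
>  s0   s1  s2 
   s1   s0  s3 
   s2   s4  s2 
   s3   s5  s3 
   s4   s6  s3 
   s5   s7  s2 
   s6   s1  s8 
   s7   s0  s9 
 * s8   s9  s8 
   s9   s8  s9 
(> = start, * = accepting)

start=s0; accept=s8; s0-a>s1; s0-b>s2; s1-a>s0; s1-b>s3; s2-a>s4; s2-b>s2; s3-a>s5; s3-b>s3; s4-a>s6; s4-b>s3; s5-a>s7; s5-b>s2; s6-a>s1; s6-b>s8; s7-a>s0; s7-b>s9; s8-a>s9; s8-b>s8; s9-a>s8; s9-b>s9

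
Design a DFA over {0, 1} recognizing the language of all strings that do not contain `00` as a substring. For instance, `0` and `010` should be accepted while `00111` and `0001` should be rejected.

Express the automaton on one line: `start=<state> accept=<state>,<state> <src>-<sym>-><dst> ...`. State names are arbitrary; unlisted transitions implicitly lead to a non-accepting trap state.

Track partial matches of the forbidden pattern `00`. State s2 is a dead state reached once `00` has occurred; every other state accepts. s0 means no part of `00` is currently matched.
With 3 states:
        0   1  
>* s0   s1  s0 
 * s1   s2  s0 
   s2   s2  s2 
(> = start, * = accepting)

start=s0 accept=s0,s1 s0-0->s1 s0-1->s0 s1-0->s2 s1-1->s0 s2-0->s2 s2-1->s2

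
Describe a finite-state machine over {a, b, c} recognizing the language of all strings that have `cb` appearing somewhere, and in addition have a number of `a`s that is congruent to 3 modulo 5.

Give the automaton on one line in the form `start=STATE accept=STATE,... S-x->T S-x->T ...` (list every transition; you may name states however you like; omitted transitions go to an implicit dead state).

start=s0 accept=s13 s0-a->s1 s0-b->s0 s0-c->s2 s1-a->s3 s1-b->s1 s1-c->s4 s2-a->s1 s2-b->s5 s2-c->s2 s3-a->s6 s3-b->s3 s3-c->s7 s4-a->s3 s4-b->s8 s4-c->s4 s5-a->s8 s5-b->s5 s5-c->s5 s6-a->s9 s6-b->s6 s6-c->s10 s7-a->s6 s7-b->s11 s7-c->s7 s8-a->s11 s8-b->s8 s8-c->s8 s9-a->s0 s9-b->s9 s9-c->s12 s10-a->s9 s10-b->s13 s10-c->s10 s11-a->s13 s11-b->s11 s11-c->s11 s12-a->s0 s12-b->s14 s12-c->s12 s13-a->s14 s13-b->s13 s13-c->s13 s14-a->s5 s14-b->s14 s14-c->s14

Build one automaton per condition and run them in lockstep. One (3 states) tracks whether and how much of `cb` has been seen; the other (5 states) tracks the count of `a`s modulo 5. Each combined state is a pair, one component from each; accept when both components accept.
          a    b    c  
>  s0     s1   s0   s2 
   s1     s3   s1   s4 
   s2     s1   s5   s2 
   s3     s6   s3   s7 
   s4     s3   s8   s4 
   s5     s8   s5   s5 
   s6     s9   s6  s10 
   s7     s6  s11   s7 
   s8    s11   s8   s8 
   s9     s0   s9  s12 
   s10    s9  s13  s10 
   s11   s13  s11  s11 
   s12    s0  s14  s12 
 * s13   s14  s13  s13 
   s14    s5  s14  s14 
(> = start, * = accepting)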